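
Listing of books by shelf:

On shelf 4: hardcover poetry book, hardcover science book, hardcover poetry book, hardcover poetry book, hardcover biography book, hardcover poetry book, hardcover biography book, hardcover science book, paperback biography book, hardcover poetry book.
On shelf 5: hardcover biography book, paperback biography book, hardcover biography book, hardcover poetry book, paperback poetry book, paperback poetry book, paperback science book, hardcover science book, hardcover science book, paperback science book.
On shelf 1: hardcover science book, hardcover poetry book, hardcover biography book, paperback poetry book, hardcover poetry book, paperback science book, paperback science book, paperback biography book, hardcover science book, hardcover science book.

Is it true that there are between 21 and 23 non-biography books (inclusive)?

non-biography books: 22.
The claim requires 21 ≤ 22 ≤ 23, which holds.

True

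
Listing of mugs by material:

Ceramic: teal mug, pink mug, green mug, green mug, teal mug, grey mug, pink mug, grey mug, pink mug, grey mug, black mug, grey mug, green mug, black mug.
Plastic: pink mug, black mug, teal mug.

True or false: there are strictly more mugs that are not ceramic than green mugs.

|mugs that are not ceramic| = 3.
|green mugs| = 3.
The claim requires 3 > 3, which does not hold.

False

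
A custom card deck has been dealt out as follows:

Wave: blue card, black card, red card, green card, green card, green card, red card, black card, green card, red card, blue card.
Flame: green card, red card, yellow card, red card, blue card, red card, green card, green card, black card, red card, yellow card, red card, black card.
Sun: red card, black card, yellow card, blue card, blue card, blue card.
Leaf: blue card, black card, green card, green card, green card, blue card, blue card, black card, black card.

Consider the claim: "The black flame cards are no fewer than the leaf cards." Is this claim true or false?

There are 2 black flame cards.
There are 9 leaf cards.
The claim requires 2 ≥ 9, which does not hold.

False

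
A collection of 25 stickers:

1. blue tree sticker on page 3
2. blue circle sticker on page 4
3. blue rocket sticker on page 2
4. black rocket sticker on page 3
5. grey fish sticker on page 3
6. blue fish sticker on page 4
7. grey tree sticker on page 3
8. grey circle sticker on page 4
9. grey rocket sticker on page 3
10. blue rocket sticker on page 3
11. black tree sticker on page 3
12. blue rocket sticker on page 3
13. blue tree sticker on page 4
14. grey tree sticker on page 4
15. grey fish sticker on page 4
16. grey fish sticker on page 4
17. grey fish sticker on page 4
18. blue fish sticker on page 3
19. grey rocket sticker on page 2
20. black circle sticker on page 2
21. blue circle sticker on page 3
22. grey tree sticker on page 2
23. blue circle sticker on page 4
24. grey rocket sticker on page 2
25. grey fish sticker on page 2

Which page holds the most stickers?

page 3

Counts by page: page 3→10, page 4→9, page 2→6.
The maximum is 10, held uniquely by page 3.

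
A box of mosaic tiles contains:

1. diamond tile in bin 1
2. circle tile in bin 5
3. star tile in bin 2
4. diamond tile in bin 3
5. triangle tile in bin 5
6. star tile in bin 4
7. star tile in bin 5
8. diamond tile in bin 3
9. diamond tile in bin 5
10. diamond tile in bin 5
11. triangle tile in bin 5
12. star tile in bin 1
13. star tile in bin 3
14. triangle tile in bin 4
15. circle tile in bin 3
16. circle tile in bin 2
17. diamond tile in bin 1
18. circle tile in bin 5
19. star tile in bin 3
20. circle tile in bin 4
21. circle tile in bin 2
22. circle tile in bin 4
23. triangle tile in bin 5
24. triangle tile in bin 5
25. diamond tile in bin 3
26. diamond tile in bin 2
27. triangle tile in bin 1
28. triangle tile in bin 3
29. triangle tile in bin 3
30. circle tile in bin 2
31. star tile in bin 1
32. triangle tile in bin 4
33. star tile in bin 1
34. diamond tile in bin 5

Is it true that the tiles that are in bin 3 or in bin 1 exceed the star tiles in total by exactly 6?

|tiles in bin 3 or in bin 1| = 14.
|star tiles| = 8.
The claim requires 14 − 8 (= 6) to equal 6, which holds.

True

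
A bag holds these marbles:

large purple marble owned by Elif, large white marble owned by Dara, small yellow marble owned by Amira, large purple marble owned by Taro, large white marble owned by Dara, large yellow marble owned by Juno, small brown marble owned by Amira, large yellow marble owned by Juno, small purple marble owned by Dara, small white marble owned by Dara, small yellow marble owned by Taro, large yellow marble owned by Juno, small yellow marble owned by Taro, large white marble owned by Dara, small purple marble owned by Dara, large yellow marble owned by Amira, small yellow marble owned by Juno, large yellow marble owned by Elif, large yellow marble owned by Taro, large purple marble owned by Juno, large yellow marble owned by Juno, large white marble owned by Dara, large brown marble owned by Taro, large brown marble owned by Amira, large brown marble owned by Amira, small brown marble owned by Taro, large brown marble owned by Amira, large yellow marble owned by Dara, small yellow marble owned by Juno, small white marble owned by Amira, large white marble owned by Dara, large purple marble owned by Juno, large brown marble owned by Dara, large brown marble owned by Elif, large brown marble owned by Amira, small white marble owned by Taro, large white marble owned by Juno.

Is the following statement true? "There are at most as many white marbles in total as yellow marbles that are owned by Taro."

False

|white marbles| = 9.
|yellow marbles owned by Taro| = 3.
The claim requires 9 ≤ 3, which does not hold.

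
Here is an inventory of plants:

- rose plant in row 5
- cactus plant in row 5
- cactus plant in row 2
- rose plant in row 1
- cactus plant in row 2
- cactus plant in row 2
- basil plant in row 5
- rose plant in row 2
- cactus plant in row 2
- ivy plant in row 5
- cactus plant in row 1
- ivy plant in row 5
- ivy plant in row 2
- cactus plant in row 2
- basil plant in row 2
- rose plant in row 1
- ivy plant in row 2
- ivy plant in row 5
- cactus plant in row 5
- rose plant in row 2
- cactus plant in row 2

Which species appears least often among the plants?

Counts by species: cactus 9, ivy 5, rose 5, basil 2.
The minimum is 2, held uniquely by basil.

basil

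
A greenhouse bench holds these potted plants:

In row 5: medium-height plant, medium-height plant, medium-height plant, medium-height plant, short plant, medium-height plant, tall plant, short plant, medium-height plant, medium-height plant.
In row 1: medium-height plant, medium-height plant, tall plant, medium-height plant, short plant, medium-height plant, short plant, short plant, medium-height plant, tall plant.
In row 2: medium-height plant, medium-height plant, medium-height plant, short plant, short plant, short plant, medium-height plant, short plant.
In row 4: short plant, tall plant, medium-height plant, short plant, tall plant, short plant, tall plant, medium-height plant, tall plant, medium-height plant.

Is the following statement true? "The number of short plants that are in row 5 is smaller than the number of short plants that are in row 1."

True

|short plants in row 5| = 2.
|short plants in row 1| = 3.
The claim requires 2 < 3, which holds.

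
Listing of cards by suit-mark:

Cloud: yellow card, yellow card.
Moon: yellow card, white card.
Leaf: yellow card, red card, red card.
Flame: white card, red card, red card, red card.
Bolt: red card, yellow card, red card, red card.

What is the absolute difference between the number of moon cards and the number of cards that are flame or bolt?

moon cards: 2. cards that are flame or bolt: 8.
|2 − 8| = 8 − 2 = 6.

6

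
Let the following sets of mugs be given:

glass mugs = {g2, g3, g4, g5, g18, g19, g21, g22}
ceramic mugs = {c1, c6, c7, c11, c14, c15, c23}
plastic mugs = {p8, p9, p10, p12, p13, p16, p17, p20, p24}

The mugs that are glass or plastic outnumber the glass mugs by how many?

mugs that are glass or plastic: 17.
glass mugs: 8.
17 − 8 = 9.

9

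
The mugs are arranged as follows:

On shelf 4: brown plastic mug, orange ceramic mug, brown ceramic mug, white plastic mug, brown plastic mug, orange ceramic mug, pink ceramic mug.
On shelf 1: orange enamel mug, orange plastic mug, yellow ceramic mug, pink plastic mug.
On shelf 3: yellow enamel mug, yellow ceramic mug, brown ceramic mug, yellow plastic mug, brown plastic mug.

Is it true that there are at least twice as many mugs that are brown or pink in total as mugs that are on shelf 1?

False

mugs that are brown or pink: 7.
mugs on shelf 1: 4.
The claim requires 7 ≥ 2 × 4 = 8, which does not hold.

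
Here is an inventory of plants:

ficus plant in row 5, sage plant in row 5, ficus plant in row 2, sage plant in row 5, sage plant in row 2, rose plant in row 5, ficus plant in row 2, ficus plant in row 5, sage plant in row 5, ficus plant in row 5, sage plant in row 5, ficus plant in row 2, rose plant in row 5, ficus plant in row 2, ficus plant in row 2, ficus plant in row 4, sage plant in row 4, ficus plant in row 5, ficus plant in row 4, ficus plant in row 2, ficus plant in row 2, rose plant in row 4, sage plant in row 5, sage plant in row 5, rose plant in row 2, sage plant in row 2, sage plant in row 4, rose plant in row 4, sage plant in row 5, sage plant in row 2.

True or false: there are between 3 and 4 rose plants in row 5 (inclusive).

|rose plants in row 5| = 2.
The claim requires 3 ≤ 2 ≤ 4, which does not hold.

False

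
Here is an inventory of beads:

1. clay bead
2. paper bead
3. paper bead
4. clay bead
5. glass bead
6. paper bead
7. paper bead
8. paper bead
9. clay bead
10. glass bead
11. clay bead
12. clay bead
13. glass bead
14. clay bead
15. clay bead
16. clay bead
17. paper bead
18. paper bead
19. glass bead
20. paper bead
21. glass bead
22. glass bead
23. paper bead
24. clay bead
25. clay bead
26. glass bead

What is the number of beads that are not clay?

Total beads: 26; with the excluded value: 10; remaining 26 − 10 = 16.

16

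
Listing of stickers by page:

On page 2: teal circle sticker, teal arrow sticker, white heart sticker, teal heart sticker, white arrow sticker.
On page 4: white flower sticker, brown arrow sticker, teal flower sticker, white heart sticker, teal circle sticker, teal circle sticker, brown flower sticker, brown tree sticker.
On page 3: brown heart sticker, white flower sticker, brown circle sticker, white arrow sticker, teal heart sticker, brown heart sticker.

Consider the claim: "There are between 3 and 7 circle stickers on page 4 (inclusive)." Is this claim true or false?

False

|circle stickers on page 4| = 2.
The claim requires 3 ≤ 2 ≤ 7, which does not hold.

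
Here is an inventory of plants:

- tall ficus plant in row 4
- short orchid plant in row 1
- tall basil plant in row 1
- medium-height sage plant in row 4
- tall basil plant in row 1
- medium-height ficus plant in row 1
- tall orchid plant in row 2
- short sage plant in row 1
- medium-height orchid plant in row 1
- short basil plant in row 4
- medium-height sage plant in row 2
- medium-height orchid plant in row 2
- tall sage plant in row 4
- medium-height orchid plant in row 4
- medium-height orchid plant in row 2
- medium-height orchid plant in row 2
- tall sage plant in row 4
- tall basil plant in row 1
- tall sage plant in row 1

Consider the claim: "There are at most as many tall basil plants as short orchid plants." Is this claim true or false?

tall basil plants: 3.
short orchid plants: 1.
The claim requires 3 ≤ 1, which does not hold.

False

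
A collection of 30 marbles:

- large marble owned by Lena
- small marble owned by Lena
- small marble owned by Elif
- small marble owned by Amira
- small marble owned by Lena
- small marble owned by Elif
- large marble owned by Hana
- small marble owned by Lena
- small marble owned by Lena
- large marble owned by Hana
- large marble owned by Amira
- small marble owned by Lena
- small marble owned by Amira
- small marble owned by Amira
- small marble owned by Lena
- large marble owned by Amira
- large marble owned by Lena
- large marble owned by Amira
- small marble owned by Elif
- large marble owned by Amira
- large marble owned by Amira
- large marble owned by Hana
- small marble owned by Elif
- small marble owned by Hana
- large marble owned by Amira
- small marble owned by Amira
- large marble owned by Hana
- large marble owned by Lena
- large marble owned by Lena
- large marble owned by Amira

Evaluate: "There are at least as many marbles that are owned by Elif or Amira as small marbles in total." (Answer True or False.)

|marbles owned by Elif or Amira| = 15.
|small marbles| = 15.
The claim requires 15 ≥ 15, which holds.

True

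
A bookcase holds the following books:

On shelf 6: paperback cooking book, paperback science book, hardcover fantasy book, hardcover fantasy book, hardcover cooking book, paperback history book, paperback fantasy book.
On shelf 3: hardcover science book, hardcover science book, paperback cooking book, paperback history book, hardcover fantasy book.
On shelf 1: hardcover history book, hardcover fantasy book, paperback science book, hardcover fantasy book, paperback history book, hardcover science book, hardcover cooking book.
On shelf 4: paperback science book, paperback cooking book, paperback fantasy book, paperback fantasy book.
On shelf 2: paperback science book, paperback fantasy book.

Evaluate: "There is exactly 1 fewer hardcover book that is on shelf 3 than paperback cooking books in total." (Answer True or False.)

False

hardcover books on shelf 3: 3.
paperback cooking books: 3.
The claim requires 3 − 3 (= 0) to equal 1, which does not hold.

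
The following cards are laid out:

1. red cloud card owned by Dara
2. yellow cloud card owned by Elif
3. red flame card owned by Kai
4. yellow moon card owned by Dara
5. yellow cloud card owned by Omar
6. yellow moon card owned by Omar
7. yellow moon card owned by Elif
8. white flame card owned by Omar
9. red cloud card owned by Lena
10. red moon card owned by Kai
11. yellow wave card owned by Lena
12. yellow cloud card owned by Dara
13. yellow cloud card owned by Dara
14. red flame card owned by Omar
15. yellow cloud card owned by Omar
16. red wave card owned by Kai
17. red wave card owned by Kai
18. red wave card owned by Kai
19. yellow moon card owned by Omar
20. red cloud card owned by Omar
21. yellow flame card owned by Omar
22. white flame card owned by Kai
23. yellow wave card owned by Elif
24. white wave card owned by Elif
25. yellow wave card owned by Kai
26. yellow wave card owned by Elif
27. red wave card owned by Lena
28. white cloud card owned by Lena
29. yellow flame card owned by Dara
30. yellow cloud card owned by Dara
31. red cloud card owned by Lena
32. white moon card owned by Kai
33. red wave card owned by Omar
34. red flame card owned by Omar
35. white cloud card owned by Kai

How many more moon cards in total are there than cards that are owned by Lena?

1

moon cards: 6.
cards owned by Lena: 5.
6 − 5 = 1.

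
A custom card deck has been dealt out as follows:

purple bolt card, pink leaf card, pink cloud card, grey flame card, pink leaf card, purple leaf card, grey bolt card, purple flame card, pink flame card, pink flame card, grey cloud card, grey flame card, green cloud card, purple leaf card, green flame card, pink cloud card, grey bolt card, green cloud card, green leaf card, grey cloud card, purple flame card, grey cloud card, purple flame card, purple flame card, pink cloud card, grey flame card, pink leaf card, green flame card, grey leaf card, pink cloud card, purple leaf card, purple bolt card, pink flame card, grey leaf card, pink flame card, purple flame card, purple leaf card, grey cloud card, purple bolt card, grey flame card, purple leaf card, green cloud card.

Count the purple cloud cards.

0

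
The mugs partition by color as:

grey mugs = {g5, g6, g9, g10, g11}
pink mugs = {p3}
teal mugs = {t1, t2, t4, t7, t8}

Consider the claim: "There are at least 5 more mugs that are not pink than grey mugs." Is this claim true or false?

|mugs that are not pink| = 10.
|grey mugs| = 5.
The claim requires 10 − 5 = 5 ≥ 5, which holds.

True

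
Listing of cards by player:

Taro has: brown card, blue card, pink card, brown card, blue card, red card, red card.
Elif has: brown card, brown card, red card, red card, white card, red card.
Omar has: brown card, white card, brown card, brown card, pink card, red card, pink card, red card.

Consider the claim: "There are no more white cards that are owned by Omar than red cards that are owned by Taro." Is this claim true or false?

True

Count of white cards owned by Omar: 1.
Count of red cards owned by Taro: 2.
The claim requires 1 ≤ 2, which holds.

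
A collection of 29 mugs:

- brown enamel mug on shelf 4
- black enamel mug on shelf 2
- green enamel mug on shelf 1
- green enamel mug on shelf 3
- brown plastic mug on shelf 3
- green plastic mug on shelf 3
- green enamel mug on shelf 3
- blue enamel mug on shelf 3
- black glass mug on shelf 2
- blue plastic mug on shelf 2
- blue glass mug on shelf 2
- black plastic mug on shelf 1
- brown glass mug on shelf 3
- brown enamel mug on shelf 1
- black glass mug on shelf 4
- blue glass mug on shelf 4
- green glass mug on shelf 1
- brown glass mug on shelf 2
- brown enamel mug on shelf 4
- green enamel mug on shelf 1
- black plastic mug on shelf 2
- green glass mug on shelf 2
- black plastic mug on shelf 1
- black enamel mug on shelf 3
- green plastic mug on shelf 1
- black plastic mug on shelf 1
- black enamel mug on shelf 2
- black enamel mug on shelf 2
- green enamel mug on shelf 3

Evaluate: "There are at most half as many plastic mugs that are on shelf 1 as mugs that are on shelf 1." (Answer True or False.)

True

|plastic mugs on shelf 1| = 4.
|mugs on shelf 1| = 8.
The claim requires 2 × 4 = 8 ≤ 8, which holds.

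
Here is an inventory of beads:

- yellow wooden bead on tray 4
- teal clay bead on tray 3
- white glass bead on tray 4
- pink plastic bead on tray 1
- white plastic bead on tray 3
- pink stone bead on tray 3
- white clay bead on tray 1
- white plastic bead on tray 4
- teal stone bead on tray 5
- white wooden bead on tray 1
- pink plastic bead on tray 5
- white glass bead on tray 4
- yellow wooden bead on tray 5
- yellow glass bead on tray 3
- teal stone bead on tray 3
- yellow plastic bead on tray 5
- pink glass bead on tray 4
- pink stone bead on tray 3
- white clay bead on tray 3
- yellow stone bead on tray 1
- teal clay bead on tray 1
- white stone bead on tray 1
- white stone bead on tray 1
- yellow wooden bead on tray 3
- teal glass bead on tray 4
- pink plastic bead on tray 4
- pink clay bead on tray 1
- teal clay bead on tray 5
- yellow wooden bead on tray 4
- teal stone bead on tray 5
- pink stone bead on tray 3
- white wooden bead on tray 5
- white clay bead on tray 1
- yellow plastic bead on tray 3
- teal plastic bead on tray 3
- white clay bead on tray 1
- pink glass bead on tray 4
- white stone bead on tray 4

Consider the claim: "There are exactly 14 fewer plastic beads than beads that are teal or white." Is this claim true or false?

|plastic beads| = 8.
|beads that are teal or white| = 21.
The claim requires 21 − 8 (= 13) to equal 14, which does not hold.

False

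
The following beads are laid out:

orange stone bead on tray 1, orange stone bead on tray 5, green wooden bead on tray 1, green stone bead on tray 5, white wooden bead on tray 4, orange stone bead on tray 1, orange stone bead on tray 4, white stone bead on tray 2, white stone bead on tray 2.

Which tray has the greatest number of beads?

Counts by tray: tray 1→3, tray 4→2, tray 5→2, tray 2→2.
The maximum is 3, held uniquely by tray 1.

tray 1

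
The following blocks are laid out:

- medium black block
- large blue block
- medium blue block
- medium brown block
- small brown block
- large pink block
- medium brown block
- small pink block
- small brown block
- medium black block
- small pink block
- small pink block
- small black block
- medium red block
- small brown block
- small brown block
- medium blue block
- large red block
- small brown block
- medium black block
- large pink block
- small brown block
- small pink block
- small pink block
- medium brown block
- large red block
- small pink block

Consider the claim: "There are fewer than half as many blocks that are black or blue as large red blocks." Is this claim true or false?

False

|blocks that are black or blue| = 7.
|large red blocks| = 2.
The claim requires 2 × 7 = 14 < 2, which does not hold.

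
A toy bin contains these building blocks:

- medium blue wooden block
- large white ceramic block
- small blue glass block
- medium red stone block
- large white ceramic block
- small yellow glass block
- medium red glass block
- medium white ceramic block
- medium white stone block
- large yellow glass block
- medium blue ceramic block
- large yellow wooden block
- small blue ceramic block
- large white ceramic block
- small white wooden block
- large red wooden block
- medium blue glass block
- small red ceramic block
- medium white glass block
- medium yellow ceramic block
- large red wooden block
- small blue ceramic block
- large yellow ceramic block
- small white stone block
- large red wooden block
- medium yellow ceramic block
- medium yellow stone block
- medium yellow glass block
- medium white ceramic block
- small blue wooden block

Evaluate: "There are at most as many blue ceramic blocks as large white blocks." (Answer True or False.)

|blue ceramic blocks| = 3.
|large white blocks| = 3.
The claim requires 3 ≤ 3, which holds.

True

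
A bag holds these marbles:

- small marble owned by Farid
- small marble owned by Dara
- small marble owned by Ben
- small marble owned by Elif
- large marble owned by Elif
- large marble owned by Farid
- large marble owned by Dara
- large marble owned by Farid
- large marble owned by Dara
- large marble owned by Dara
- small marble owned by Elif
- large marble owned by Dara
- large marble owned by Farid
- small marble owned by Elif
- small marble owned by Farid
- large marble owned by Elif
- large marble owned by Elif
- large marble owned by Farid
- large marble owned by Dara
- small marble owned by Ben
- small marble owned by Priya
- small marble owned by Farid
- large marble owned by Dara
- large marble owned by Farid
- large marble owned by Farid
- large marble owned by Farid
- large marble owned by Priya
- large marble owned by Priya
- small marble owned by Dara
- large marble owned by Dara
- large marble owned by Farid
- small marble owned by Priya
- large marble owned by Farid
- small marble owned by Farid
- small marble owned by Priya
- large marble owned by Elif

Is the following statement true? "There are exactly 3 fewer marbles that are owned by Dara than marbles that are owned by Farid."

|marbles owned by Dara| = 9.
|marbles owned by Farid| = 13.
The claim requires 13 − 9 (= 4) to equal 3, which does not hold.

False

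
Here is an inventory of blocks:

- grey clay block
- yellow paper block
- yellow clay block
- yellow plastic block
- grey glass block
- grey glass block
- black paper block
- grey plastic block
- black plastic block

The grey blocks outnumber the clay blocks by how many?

2

grey blocks: 4.
clay blocks: 2.
4 − 2 = 2.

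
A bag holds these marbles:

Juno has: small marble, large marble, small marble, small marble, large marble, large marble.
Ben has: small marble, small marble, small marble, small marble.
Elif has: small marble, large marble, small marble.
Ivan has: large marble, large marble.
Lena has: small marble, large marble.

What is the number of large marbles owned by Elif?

1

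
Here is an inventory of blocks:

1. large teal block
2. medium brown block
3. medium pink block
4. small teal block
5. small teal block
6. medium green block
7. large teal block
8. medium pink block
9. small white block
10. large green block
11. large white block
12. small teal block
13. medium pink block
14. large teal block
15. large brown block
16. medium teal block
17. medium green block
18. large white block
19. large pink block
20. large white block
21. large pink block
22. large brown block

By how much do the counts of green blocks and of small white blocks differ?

2

green blocks: 3. small white blocks: 1.
|3 − 1| = 3 − 1 = 2.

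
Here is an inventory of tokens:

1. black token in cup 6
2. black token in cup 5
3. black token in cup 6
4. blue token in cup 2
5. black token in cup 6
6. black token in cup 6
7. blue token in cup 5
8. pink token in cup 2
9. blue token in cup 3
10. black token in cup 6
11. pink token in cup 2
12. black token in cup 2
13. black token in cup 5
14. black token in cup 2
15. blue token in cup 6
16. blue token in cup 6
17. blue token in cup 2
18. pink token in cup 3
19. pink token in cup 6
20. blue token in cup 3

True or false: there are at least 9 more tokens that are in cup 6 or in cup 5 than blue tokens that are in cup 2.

True

|tokens in cup 6 or in cup 5| = 11.
|blue tokens in cup 2| = 2.
The claim requires 11 − 2 = 9 ≥ 9, which holds.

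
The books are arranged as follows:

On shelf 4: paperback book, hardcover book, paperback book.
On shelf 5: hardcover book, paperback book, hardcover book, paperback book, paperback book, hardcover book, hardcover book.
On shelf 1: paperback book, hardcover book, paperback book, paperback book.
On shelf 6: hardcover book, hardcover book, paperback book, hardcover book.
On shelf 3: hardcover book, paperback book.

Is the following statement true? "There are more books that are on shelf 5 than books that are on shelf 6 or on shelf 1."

False

books on shelf 5: 7.
books on shelf 6 or on shelf 1: 8.
The claim requires 7 > 8, which does not hold.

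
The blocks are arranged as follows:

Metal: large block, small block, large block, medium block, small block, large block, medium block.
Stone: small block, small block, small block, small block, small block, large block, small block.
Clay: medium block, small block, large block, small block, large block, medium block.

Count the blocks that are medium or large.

large: 6; medium: 4; together 6 + 4 = 10.

10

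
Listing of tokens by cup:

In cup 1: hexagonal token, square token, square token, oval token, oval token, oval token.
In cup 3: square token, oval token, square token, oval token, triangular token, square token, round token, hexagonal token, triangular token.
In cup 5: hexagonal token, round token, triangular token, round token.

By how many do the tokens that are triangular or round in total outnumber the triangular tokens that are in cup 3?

tokens that are triangular or round: 6.
triangular tokens in cup 3: 2.
6 − 2 = 4.

4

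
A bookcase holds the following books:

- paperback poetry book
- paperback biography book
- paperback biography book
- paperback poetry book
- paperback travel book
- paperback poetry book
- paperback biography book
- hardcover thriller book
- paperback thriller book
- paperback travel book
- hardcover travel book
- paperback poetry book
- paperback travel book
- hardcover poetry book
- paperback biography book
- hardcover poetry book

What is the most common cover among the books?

paperback

Counts by cover: paperback 12, hardcover 4.
The maximum is 12, held uniquely by paperback.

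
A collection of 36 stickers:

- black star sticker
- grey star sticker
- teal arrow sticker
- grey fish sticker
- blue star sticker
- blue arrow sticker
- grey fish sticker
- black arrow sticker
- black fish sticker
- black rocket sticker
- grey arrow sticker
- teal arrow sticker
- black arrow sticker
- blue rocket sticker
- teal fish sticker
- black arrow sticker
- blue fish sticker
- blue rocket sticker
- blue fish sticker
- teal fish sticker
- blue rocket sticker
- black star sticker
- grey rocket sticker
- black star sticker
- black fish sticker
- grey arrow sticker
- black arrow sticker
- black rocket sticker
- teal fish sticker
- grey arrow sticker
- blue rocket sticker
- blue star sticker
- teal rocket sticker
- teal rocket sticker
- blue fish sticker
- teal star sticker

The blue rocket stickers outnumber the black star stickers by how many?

blue rocket stickers: 4.
black star stickers: 3.
4 − 3 = 1.

1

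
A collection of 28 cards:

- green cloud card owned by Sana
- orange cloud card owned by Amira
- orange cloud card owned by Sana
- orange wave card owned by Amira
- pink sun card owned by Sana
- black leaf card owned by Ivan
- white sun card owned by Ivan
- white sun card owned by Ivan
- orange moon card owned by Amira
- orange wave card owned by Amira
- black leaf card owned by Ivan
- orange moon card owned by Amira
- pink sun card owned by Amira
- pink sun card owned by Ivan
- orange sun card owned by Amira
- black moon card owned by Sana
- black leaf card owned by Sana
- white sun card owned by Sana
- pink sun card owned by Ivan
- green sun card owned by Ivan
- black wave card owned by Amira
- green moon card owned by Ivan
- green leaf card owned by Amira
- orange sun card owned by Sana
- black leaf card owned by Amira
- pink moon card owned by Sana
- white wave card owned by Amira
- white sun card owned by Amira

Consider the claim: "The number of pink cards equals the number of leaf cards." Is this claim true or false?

pink cards: 5.
leaf cards: 5.
The claim requires 5 = 5, which holds.

True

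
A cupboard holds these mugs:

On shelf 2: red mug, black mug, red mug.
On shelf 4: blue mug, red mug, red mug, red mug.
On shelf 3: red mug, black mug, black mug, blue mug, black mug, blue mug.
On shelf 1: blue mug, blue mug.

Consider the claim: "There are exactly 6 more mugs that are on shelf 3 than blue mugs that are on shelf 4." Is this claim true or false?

|mugs on shelf 3| = 6.
|blue mugs on shelf 4| = 1.
The claim requires 6 − 1 (= 5) to equal 6, which does not hold.

False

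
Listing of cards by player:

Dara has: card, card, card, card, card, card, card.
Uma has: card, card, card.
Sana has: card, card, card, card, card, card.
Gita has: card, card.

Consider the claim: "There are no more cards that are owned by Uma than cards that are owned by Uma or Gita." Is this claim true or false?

True

Count of cards owned by Uma: 3.
Count of cards owned by Uma or Gita: 5.
The claim requires 3 ≤ 5, which holds.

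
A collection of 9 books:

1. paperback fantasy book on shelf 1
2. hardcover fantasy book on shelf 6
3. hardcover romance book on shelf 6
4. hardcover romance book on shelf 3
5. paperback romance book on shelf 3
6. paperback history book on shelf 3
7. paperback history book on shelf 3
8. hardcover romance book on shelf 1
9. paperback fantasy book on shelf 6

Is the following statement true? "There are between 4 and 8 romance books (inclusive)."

True

There are 4 romance books.
The claim requires 4 ≤ 4 ≤ 8, which holds.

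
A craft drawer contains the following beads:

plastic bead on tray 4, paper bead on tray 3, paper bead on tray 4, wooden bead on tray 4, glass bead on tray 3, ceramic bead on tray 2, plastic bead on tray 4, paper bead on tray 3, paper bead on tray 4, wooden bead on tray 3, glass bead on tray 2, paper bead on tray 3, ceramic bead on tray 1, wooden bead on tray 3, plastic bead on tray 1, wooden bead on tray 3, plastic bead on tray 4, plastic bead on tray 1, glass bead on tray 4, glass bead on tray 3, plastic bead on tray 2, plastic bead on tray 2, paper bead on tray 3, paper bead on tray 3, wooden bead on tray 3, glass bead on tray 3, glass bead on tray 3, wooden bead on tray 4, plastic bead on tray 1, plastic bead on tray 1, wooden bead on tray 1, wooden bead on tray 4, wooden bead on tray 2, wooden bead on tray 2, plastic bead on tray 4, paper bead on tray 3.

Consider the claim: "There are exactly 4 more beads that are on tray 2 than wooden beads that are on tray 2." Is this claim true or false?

True

beads on tray 2: 6.
wooden beads on tray 2: 2.
The claim requires 6 − 2 (= 4) to equal 4, which holds.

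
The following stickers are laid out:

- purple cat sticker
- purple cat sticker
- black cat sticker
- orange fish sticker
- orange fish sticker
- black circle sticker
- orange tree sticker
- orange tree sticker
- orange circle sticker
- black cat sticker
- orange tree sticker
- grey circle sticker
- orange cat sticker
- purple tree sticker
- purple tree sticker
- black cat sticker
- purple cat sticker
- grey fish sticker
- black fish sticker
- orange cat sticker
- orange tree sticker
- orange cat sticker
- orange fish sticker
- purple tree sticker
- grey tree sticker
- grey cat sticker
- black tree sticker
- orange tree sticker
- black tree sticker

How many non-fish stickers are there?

Total stickers: 29; with the excluded value: 5; remaining 29 − 5 = 24.

24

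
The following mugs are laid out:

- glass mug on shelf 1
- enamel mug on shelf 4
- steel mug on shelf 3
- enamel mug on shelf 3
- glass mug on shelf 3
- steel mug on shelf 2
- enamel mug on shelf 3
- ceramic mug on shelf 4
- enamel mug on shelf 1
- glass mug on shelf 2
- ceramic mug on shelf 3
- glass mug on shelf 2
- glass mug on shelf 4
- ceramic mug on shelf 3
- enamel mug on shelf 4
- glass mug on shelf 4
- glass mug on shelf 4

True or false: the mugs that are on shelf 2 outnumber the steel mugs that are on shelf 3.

mugs on shelf 2: 3.
steel mugs on shelf 3: 1.
The claim requires 3 > 1, which holds.

True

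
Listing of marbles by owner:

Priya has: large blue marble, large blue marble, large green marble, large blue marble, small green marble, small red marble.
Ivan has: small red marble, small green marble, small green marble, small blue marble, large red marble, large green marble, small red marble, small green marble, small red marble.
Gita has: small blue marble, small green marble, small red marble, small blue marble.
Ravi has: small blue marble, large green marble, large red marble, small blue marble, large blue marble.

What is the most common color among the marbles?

Counts by color: blue 9, green 8, red 7.
The maximum is 9, held uniquely by blue.

blue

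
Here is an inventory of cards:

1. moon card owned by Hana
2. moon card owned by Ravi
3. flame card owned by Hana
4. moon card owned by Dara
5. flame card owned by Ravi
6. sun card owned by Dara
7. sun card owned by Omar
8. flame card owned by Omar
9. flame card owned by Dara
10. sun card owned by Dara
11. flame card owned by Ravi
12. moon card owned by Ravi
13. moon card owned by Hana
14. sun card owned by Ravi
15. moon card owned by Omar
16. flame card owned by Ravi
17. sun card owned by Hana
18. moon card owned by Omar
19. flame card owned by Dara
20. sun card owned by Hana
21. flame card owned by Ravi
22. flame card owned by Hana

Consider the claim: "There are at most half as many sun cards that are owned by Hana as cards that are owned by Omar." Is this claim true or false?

sun cards owned by Hana: 2.
cards owned by Omar: 4.
The claim requires 2 × 2 = 4 ≤ 4, which holds.

True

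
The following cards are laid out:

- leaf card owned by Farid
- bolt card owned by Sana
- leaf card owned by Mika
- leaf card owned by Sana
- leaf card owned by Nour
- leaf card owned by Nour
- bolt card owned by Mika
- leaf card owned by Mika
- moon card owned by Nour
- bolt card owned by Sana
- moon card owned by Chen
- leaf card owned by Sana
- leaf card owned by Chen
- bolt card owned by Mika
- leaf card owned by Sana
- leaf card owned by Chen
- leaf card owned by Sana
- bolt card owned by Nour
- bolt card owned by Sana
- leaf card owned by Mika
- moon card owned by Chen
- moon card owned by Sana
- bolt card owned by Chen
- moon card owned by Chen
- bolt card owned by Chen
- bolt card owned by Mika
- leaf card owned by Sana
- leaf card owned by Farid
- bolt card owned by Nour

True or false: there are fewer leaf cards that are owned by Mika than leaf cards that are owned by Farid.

False

Count of leaf cards owned by Mika: 3.
Count of leaf cards owned by Farid: 2.
The claim requires 3 < 2, which does not hold.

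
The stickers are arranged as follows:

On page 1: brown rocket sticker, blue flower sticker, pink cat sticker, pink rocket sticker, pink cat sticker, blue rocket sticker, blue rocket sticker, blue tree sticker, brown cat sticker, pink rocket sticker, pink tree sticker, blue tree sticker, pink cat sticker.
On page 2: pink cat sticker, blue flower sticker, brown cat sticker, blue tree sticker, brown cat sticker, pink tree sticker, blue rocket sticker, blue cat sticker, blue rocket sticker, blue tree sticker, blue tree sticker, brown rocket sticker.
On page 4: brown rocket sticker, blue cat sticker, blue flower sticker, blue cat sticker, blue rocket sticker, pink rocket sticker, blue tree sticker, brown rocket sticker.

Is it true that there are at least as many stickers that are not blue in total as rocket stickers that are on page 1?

True

There are 16 stickers that are not blue.
There are 5 rocket stickers on page 1.
The claim requires 16 ≥ 5, which holds.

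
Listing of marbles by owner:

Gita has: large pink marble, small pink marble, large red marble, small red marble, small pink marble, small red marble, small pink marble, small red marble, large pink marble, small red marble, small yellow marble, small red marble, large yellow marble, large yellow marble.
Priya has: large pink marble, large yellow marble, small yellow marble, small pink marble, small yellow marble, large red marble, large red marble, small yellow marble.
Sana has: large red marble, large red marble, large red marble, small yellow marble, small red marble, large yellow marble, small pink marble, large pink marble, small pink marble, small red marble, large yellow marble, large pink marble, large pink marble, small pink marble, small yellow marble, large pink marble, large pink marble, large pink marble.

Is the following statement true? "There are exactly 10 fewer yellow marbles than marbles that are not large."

False

|yellow marbles| = 11.
|marbles that are not large| = 20.
The claim requires 20 − 11 (= 9) to equal 10, which does not hold.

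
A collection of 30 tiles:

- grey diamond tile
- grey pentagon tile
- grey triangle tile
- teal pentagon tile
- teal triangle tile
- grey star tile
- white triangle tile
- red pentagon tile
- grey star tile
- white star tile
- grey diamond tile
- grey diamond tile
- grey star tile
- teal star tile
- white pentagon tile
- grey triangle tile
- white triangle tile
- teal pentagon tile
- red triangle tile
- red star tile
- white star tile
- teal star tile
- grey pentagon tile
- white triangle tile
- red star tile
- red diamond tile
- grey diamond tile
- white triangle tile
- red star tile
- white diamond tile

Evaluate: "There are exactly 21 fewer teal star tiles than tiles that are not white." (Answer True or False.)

False

|teal star tiles| = 2.
|tiles that are not white| = 22.
The claim requires 22 − 2 (= 20) to equal 21, which does not hold.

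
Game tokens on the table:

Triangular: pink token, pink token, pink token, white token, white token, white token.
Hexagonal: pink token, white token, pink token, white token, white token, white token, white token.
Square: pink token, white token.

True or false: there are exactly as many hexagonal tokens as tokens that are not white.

False

hexagonal tokens: 7.
tokens that are not white: 6.
The claim requires 7 = 6, which does not hold.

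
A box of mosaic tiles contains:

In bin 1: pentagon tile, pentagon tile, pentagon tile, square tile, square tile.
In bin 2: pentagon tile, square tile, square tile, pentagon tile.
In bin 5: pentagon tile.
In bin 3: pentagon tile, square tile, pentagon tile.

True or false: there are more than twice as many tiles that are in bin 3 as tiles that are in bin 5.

There are 3 tiles in bin 3.
There is 1 tile in bin 5.
The claim requires 3 > 2 × 1 = 2, which holds.

True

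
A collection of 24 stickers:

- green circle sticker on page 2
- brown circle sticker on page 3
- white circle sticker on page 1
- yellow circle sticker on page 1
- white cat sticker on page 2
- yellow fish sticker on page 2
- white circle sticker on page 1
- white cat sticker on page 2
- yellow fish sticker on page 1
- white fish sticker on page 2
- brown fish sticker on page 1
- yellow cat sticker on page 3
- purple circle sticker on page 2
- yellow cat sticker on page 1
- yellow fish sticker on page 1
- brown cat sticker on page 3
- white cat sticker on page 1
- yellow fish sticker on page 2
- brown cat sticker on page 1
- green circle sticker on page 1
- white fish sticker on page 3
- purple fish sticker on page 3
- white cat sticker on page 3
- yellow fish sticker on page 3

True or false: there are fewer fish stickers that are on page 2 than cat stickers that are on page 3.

False

There are 3 fish stickers on page 2.
There are 3 cat stickers on page 3.
The claim requires 3 < 3, which does not hold.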